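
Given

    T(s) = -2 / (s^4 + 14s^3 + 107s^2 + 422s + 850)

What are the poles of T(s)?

The poles are the roots of the denominator s^4 + 14s^3 + 107s^2 + 422s + 850 = 0.
No real roots exist; factor into two real quadratics: (s^2 + 6s + 34)(s^2 + 8s + 25) = 0.
Each quadratic gives a conjugate pair via the quadratic formula.

s = -3 + 5j, -3 - 5j, -4 + 3j, -4 - 3j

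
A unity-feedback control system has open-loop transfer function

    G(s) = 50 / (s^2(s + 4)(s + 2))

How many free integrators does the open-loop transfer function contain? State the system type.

The denominator has 2 factors of s at the origin (free integrators), so this is a Type 2 system.

Type 2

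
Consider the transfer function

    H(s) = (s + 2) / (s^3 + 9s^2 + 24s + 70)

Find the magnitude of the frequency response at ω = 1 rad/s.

|H(j1)| ≈ 0.03430

Substitute s = j1: numerator = 2 + j1, denominator = 61 + j23.
|H(j1)| = |2 + j1| / |61 + j23| = 2.2361 / 65.192 ≈ 0.03430.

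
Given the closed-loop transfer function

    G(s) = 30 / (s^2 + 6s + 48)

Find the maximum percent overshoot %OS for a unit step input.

%OS ≈ 22.1%

Comparing s^2 + 6s + 48 to s^2 + 2ζωₙs + ωₙ²: ωₙ = √48 ≈ 6.928 rad/s and ζ = 6/(2·√48) ≈ 0.4330.
%OS = 100·exp(−πζ/√(1−ζ²)) = 100·exp(−π·0.4330/√(1−0.4330²)) ≈ 22.1%.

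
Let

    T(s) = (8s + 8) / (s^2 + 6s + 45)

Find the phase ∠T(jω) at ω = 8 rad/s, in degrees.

At s = j8: numerator = 8 + j64, denominator = -19 + j48.
∠T = ∠num − ∠den = 82.875° − (111.60°) = -28.72°.

∠T(j8) ≈ -28.72°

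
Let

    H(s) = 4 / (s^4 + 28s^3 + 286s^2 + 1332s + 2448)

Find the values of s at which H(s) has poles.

The poles are the roots of the denominator s^4 + 28s^3 + 286s^2 + 1332s + 2448 = 0.
Trying s = -6: the polynomial evaluates to 0, so (s + 6) is a factor.
Dividing out leaves s^3 + 22s^2 + 154s + 408 = 0.
This factors further as (s^2 + 10s + 34)(s + 12) = 0.

s = -6, -5 + 3j, -5 - 3j, -12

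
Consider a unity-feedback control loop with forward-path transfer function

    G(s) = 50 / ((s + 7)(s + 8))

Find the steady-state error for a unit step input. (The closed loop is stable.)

e_ss = 0.5283

G(s) has no poles at the origin.
This is a Type 0 system. Kp = lim_{s→0} G(s) = 50/56 = 25/28.
e_ss = 1/(1 + Kp) = 1/(1 + 25/28) = 28/53 ≈ 0.5283.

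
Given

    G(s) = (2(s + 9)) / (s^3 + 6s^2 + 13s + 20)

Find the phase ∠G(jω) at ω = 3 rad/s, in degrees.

∠G(j3) ≈ -142.1°

At s = j3: numerator = 18 + j6, denominator = -34 + j12.
∠G = ∠num − ∠den = 18.435° − (160.56°) = -142.1°.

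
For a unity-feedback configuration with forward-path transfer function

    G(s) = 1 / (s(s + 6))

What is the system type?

The denominator has 1 factor of s at the origin (free integrator), so this is a Type 1 system.

Type 1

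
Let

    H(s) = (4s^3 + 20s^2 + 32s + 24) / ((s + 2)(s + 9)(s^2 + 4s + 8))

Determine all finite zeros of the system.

Set the numerator to zero: 4s^3 + 20s^2 + 32s + 24 = 0, i.e. 4·(s^3 + 5s^2 + 8s + 6) = 0.
Factoring: (s + 3)(s^2 + 2s + 2) = 0.

s = -3, -1 ± j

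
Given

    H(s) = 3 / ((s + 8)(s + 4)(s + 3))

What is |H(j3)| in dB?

Substitute s = j3: numerator = 3, denominator = -39 + j177.
|H(j3)| = |3| / |-39 + j177| = 3 / 181.25 ≈ 0.01655.
In decibels: 20·log₁₀(0.01655) ≈ -35.6 dB.

|H(j3)|_dB ≈ -35.6 dB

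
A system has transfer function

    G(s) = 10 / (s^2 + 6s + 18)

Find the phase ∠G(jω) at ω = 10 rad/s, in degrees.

∠G(j10) ≈ -143.8°

At s = j10: numerator = 10, denominator = -82 + j60.
∠G = ∠num − ∠den = 0° − (143.81°) = -143.8°.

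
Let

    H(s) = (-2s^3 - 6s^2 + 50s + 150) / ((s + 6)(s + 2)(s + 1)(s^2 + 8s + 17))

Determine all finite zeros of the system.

s = -3, -5, 5

Set the numerator to zero: -2s^3 - 6s^2 + 50s + 150 = 0, i.e. -2·(s^3 + 3s^2 - 25s - 75) = 0.
Factoring: (s + 3)(s + 5)(s - 5) = 0.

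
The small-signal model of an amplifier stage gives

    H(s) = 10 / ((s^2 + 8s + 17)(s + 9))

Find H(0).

At s = 0 each factor (s + a) contributes a and each (s^2 + bs + c) contributes c.
H(0) = 10·1 / ((17) · (9)) = 10/153 = 10/153.

H(0) = 10/153 ≈ 0.06536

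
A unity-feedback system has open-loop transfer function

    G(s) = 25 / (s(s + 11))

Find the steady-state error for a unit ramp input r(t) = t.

G(s) has one pole at the origin.
This is a Type 1 system. Kv = lim_{s→0} s·G(s) = 25/11.
e_ss = 1/Kv = 1/(25/11) = 11/25 ≈ 0.4400.

e_ss = 0.4400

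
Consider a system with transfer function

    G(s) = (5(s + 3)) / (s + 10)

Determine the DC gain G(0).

G(0) = 3/2 ≈ 1.500

At s = 0 each factor (s + a) contributes a and each (s^2 + bs + c) contributes c.
G(0) = 5·(3) / ((10)) = 15/10 = 3/2.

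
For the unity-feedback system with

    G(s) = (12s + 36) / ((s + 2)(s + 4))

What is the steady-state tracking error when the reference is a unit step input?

e_ss = 0.1818

G(s) has no poles at the origin.
This is a Type 0 system. Kp = lim_{s→0} G(s) = 36/8 = 9/2.
e_ss = 1/(1 + Kp) = 1/(1 + 9/2) = 2/11 ≈ 0.1818.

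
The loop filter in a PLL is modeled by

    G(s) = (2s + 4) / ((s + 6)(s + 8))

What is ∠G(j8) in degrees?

∠G(j8) ≈ -22.17°

At s = j8: numerator = 4 + j16, denominator = -16 + j112.
∠G = ∠num − ∠den = 75.964° − (98.130°) = -22.17°.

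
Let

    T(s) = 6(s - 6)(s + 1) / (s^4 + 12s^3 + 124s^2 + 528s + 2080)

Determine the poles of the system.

s = -2 ± 6j, -4 ± 6j

The poles are the roots of the denominator s^4 + 12s^3 + 124s^2 + 528s + 2080 = 0.
No real roots exist; factor into two real quadratics: (s^2 + 4s + 40)(s^2 + 8s + 52) = 0.
Each quadratic gives a conjugate pair via the quadratic formula.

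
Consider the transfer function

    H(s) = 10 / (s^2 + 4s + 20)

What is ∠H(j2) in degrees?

∠H(j2) ≈ -26.57°

At s = j2: numerator = 10, denominator = 16 + j8.
∠H = ∠num − ∠den = 0° − (26.565°) = -26.57°.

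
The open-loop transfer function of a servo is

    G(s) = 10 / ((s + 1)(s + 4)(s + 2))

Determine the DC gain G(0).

G(0) = 5/4 ≈ 1.250

Set s = 0: G(0) = (10) / (8) = 5/4.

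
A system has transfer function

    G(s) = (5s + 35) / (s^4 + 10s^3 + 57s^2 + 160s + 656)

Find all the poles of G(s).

The poles are the roots of the denominator s^4 + 10s^3 + 57s^2 + 160s + 656 = 0.
No real roots exist; factor into two real quadratics: (s^2 + 16)(s^2 + 10s + 41) = 0.
Each quadratic gives a conjugate pair via the quadratic formula.

s = ±4j, -5 ± 4j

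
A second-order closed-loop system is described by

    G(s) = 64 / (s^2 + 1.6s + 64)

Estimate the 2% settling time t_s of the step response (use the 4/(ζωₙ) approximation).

t_s ≈ 5 s

Comparing s^2 + 1.6s + 64 to s^2 + 2ζωₙs + ωₙ²: ωₙ = 8 rad/s and ζ = 1.6/(2·8) = 0.1.
ζωₙ = 1.6/2 = 0.8, so t_s ≈ 4/(ζωₙ) = 4/0.8 = 5 s.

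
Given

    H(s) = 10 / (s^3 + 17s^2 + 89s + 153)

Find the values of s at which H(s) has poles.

s = -4 ± j, -9

The poles are the roots of the denominator s^3 + 17s^2 + 89s + 153 = 0.
Trying s = -9: the polynomial evaluates to 0, so (s + 9) is a factor.
Dividing out leaves s^2 + 8s + 17 = 0.
The quadratic formula then gives s = -4 ± 1j.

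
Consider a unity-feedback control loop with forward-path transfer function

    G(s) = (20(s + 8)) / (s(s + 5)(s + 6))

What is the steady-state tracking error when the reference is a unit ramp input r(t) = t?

e_ss = 0.1875

G(s) has one pole at the origin.
This is a Type 1 system. Kv = lim_{s→0} s·G(s) = 160/30 = 16/3.
e_ss = 1/Kv = 1/(16/3) = 3/16 ≈ 0.1875.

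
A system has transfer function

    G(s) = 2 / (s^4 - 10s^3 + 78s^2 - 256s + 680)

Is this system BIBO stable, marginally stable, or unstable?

The denominator s^4 - 10s^3 + 78s^2 - 256s + 680 factors as (s^2 - 4s + 20)(s^2 - 6s + 34), giving poles at s = 2 ± 4j, 3 ± 5j.
Since the pole(s) at s = 2 ± 4j, 3 ± 5j lie in the right half-plane, the system is unstable.

unstable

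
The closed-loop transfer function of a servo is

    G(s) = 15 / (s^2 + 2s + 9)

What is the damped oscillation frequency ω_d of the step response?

ω_d ≈ 2.828 rad/s

Comparing s^2 + 2s + 9 to s^2 + 2ζωₙs + ωₙ²: ωₙ = 3 rad/s and ζ = 2/(2·3) ≈ 0.3333.
ζωₙ = 2/2 = 1, so ω_d = ωₙ√(1−ζ²) = √(ωₙ² − (ζωₙ)²) = √(9 − 1²) = √8 ≈ 2.828 rad/s.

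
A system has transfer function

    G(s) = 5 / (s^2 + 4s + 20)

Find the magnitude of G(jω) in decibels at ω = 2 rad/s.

|G(j2)|_dB ≈ -11.1 dB

Substitute s = j2: numerator = 5, denominator = 16 + j8.
|G(j2)| = |5| / |16 + j8| = 5 / 17.889 ≈ 0.2795.
In decibels: 20·log₁₀(0.2795) ≈ -11.1 dB.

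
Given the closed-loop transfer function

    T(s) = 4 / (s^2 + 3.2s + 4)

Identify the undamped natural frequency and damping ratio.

Compare the denominator to the standard form s^2 + 2ζωₙs + ωₙ².
ωₙ² = 4, so ωₙ = 2 rad/s.
2ζωₙ = 3.2, so ζ = 3.2/(2·2) = 0.8.

ωₙ = 2 rad/s, ζ = 0.8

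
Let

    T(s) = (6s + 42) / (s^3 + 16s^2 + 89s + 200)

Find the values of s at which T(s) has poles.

The poles are the roots of the denominator s^3 + 16s^2 + 89s + 200 = 0.
Trying s = -8: the polynomial evaluates to 0, so (s + 8) is a factor.
Dividing out leaves s^2 + 8s + 25 = 0.
The quadratic formula then gives s = -4 ± 3j.

s = -4 + 3j, -4 - 3j, -8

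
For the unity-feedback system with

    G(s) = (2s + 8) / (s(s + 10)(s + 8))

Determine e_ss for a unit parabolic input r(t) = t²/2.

G(s) has one pole at the origin.
This is a Type 1 system; Ka = lim_{s→0} s^2·G(s) = 0, so the steady-state error for a parabola input is infinite.

e_ss = ∞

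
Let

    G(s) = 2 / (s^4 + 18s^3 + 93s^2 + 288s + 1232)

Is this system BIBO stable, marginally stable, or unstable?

marginally stable

The denominator s^4 + 18s^3 + 93s^2 + 288s + 1232 factors as (s^2 + 16)(s + 7)(s + 11), giving poles at s = 4j, -4j, -7, -11.
Since the simple pole(s) at s = ±4j lie on the jω-axis with none in the right half-plane, the system is marginally stable.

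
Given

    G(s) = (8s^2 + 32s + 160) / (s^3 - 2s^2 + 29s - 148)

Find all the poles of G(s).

s = -1 + 6j, -1 - 6j, 4

The poles are the roots of the denominator s^3 - 2s^2 + 29s - 148 = 0.
Trying s = 4: the polynomial evaluates to 0, so (s - 4) is a factor.
Dividing out leaves s^2 + 2s + 37 = 0.
The quadratic formula then gives s = -1 ± 6j.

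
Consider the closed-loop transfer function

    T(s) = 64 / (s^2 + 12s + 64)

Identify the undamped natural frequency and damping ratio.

Compare the denominator to the standard form s^2 + 2ζωₙs + ωₙ².
ωₙ² = 64, so ωₙ = 8 rad/s.
2ζωₙ = 12, so ζ = 12/(2·8) = 0.75.

ωₙ = 8 rad/s, ζ = 0.75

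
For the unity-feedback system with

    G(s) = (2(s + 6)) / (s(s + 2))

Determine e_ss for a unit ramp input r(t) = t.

G(s) has one pole at the origin.
This is a Type 1 system. Kv = lim_{s→0} s·G(s) = 12/2 = 6.
e_ss = 1/Kv = 1/(6) = 1/6 ≈ 0.1667.

e_ss = 0.1667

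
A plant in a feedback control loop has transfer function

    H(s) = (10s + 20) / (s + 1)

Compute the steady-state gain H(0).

H(0) = 20

Set s = 0: H(0) = (20) / (1) = 20.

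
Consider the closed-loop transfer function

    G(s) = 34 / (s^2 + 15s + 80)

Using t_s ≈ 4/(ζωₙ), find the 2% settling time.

t_s ≈ 0.5333 s

Comparing s^2 + 15s + 80 to s^2 + 2ζωₙs + ωₙ²: ωₙ = √80 ≈ 8.944 rad/s and ζ = 15/(2·√80) ≈ 0.8385.
ζωₙ = 15/2 = 7.5, so t_s ≈ 4/(ζωₙ) = 4/7.5 ≈ 0.5333 s.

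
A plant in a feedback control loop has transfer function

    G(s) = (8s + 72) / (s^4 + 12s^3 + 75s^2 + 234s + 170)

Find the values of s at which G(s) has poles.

s = -3 ± 5j, -1, -5

The poles are the roots of the denominator s^4 + 12s^3 + 75s^2 + 234s + 170 = 0.
Trying s = -1: the polynomial evaluates to 0, so (s + 1) is a factor.
Dividing out leaves s^3 + 11s^2 + 64s + 170 = 0.
This factors further as (s^2 + 6s + 34)(s + 5) = 0.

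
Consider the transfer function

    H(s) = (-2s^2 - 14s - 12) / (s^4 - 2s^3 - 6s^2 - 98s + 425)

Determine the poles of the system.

The poles are the roots of the denominator s^4 - 2s^3 - 6s^2 - 98s + 425 = 0.
No real roots exist; factor into two real quadratics: (s^2 - 8s + 17)(s^2 + 6s + 25) = 0.
Each quadratic gives a conjugate pair via the quadratic formula.

s = 4 ± j, -3 ± 4j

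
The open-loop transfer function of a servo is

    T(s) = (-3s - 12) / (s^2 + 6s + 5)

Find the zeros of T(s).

s = -4

Set the numerator to zero: -3s - 12 = 0, i.e. -3·(s + 4) = 0.
So s = -4.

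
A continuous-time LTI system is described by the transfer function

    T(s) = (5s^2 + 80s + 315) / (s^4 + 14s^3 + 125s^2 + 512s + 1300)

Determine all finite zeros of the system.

s = -9, -7

Set the numerator to zero: 5s^2 + 80s + 315 = 0, i.e. 5·(s^2 + 16s + 63) = 0.
Factoring: (s + 9)(s + 7) = 0.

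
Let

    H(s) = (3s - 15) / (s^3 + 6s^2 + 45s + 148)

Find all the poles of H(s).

s = -1 + 6j, -1 - 6j, -4

The poles are the roots of the denominator s^3 + 6s^2 + 45s + 148 = 0.
Trying s = -4: the polynomial evaluates to 0, so (s + 4) is a factor.
Dividing out leaves s^2 + 2s + 37 = 0.
The quadratic formula then gives s = -1 ± 6j.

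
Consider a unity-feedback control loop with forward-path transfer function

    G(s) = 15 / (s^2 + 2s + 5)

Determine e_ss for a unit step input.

G(s) has no poles at the origin.
This is a Type 0 system. Kp = lim_{s→0} G(s) = 15/5 = 3.
e_ss = 1/(1 + Kp) = 1/(1 + 3) = 1/4 ≈ 0.2500.

e_ss = 0.2500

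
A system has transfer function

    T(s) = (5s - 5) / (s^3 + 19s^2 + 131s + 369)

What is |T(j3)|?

Substitute s = j3: numerator = -5 + j15, denominator = 198 + j366.
|T(j3)| = |-5 + j15| / |198 + j366| = 15.811 / 416.12 ≈ 0.03800.

|T(j3)| ≈ 0.03800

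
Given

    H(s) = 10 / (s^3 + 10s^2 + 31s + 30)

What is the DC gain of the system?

H(0) = 1/3 ≈ 0.3333

Set s = 0: H(0) = (10) / (30) = 1/3.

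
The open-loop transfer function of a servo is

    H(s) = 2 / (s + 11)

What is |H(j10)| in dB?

Substitute s = j10: numerator = 2, denominator = 11 + j10.
|H(j10)| = |2| / |11 + j10| = 2 / 14.866 ≈ 0.1345.
In decibels: 20·log₁₀(0.1345) ≈ -17.4 dB.

|H(j10)|_dB ≈ -17.4 dB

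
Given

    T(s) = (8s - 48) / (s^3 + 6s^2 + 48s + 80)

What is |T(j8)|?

Substitute s = j8: numerator = -48 + j64, denominator = -304 - j128.
|T(j8)| = |-48 + j64| / |-304 - j128| = 80 / 329.85 ≈ 0.2425.

|T(j8)| ≈ 0.2425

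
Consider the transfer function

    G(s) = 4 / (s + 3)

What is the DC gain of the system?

At s = 0 each factor (s + a) contributes a and each (s^2 + bs + c) contributes c.
G(0) = 4·1 / ((3)) = 4/3 = 4/3.

G(0) = 4/3 ≈ 1.333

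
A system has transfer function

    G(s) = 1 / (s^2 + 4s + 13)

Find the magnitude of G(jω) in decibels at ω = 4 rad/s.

|G(j4)|_dB ≈ -24.2 dB

Substitute s = j4: numerator = 1, denominator = -3 + j16.
|G(j4)| = |1| / |-3 + j16| = 1 / 16.279 ≈ 0.06143.
In decibels: 20·log₁₀(0.06143) ≈ -24.2 dB.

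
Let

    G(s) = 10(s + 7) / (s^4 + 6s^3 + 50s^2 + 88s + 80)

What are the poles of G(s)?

The poles are the roots of the denominator s^4 + 6s^3 + 50s^2 + 88s + 80 = 0.
No real roots exist; factor into two real quadratics: (s^2 + 4s + 40)(s^2 + 2s + 2) = 0.
Each quadratic gives a conjugate pair via the quadratic formula.

s = -2 + 6j, -2 - 6j, -1 + j, -1 - j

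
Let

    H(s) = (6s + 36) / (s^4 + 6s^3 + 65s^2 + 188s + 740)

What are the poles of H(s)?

s = -2 + 4j, -2 - 4j, -1 + 6j, -1 - 6j

The poles are the roots of the denominator s^4 + 6s^3 + 65s^2 + 188s + 740 = 0.
No real roots exist; factor into two real quadratics: (s^2 + 4s + 20)(s^2 + 2s + 37) = 0.
Each quadratic gives a conjugate pair via the quadratic formula.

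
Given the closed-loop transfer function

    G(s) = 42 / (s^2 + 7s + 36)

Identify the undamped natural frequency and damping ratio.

ωₙ = 6 rad/s, ζ ≈ 0.5833

Compare the denominator to the standard form s^2 + 2ζωₙs + ωₙ².
ωₙ² = 36, so ωₙ = 6 rad/s.
2ζωₙ = 7, so ζ = 7/(2·6) ≈ 0.5833.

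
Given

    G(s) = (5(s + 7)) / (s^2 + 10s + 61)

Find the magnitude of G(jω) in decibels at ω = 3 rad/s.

Substitute s = j3: numerator = 35 + j15, denominator = 52 + j30.
|G(j3)| = |35 + j15| / |52 + j30| = 38.079 / 60.033 ≈ 0.6343.
In decibels: 20·log₁₀(0.6343) ≈ -3.95 dB.

|G(j3)|_dB ≈ -3.95 dB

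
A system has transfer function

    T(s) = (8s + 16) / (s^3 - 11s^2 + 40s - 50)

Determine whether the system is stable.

unstable

The denominator s^3 - 11s^2 + 40s - 50 factors as (s - 5)(s^2 - 6s + 10), giving poles at s = 5, 3 + j, 3 - j.
Since the pole(s) at s = 5, 3 ± j lie in the right half-plane, the system is unstable.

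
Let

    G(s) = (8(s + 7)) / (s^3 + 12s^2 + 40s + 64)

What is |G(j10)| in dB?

|G(j10)|_dB ≈ -22.4 dB

Substitute s = j10: numerator = 56 + j80, denominator = -1136 - j600.
|G(j10)| = |56 + j80| / |-1136 - j600| = 97.652 / 1284.7 ≈ 0.07601.
In decibels: 20·log₁₀(0.07601) ≈ -22.4 dB.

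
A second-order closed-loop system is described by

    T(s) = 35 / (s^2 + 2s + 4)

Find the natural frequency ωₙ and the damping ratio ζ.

Compare the denominator to the standard form s^2 + 2ζωₙs + ωₙ².
ωₙ² = 4, so ωₙ = 2 rad/s.
2ζωₙ = 2, so ζ = 2/(2·2) = 0.5.
With ζ = 0.5 the response is underdamped.

ωₙ = 2 rad/s, ζ = 0.5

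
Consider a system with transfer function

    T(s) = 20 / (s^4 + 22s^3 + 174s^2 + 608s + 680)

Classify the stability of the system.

The denominator s^4 + 22s^3 + 174s^2 + 608s + 680 factors as (s^2 + 10s + 34)(s + 2)(s + 10), giving poles at s = -5 ± 3j, -2, -10.
Since all poles lie strictly in the left half-plane, the system is stable.

stable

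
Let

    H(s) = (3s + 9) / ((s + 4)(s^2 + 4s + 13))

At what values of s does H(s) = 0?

s = -3

Set the numerator to zero: 3s + 9 = 0, i.e. 3·(s + 3) = 0.
So s = -3.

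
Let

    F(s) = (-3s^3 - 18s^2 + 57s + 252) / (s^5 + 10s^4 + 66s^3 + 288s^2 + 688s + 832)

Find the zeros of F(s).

s = 4, -3, -7

Set the numerator to zero: -3s^3 - 18s^2 + 57s + 252 = 0, i.e. -3·(s^3 + 6s^2 - 19s - 84) = 0.
Factoring: (s - 4)(s + 3)(s + 7) = 0.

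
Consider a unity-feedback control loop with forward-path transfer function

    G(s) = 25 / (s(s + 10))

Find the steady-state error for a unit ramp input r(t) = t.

e_ss = 0.4000

G(s) has one pole at the origin.
This is a Type 1 system. Kv = lim_{s→0} s·G(s) = 25/10 = 5/2.
e_ss = 1/Kv = 1/(5/2) = 2/5 ≈ 0.4000.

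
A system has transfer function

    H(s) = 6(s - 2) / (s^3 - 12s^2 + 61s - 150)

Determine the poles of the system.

The poles are the roots of the denominator s^3 - 12s^2 + 61s - 150 = 0.
Trying s = 6: the polynomial evaluates to 0, so (s - 6) is a factor.
Dividing out leaves s^2 - 6s + 25 = 0.
The quadratic formula then gives s = 3 ± 4j.

s = 3 ± 4j, 6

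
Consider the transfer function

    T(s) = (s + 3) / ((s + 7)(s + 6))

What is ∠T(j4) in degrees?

At s = j4: numerator = 3 + j4, denominator = 26 + j52.
∠T = ∠num − ∠den = 53.130° − (63.435°) = -10.30°.

∠T(j4) ≈ -10.30°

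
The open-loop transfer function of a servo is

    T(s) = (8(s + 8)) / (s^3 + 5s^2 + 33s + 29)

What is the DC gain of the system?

Set s = 0: T(0) = (64) / (29) = 64/29.

T(0) = 64/29 ≈ 2.207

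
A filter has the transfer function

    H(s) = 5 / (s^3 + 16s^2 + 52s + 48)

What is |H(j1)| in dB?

Substitute s = j1: numerator = 5, denominator = 32 + j51.
|H(j1)| = |5| / |32 + j51| = 5 / 60.208 ≈ 0.08305.
In decibels: 20·log₁₀(0.08305) ≈ -21.6 dB.

|H(j1)|_dB ≈ -21.6 dB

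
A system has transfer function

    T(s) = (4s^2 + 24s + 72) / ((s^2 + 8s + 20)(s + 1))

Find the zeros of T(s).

s = -3 ± 3j

Set the numerator to zero: 4s^2 + 24s + 72 = 0, i.e. 4·(s^2 + 6s + 18) = 0.
Factoring: (s^2 + 6s + 18) = 0.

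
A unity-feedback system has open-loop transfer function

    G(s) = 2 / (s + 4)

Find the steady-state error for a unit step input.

e_ss = 0.6667

G(s) has no poles at the origin.
This is a Type 0 system. Kp = lim_{s→0} G(s) = 2/4 = 1/2.
e_ss = 1/(1 + Kp) = 1/(1 + 1/2) = 2/3 ≈ 0.6667.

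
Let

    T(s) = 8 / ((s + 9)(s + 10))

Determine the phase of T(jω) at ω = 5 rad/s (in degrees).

At s = j5: numerator = 8, denominator = 65 + j95.
∠T = ∠num − ∠den = 0° − (55.620°) = -55.62°.

∠T(j5) ≈ -55.62°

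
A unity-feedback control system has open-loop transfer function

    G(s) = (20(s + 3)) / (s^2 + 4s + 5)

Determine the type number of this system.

The denominator has no factor of s at the origin — no free integrator — so this is a Type 0 system.

Type 0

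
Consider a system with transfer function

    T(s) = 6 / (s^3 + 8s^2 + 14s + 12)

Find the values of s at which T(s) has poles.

s = -1 ± j, -6

The poles are the roots of the denominator s^3 + 8s^2 + 14s + 12 = 0.
Trying s = -6: the polynomial evaluates to 0, so (s + 6) is a factor.
Dividing out leaves s^2 + 2s + 2 = 0.
The quadratic formula then gives s = -1 ± 1j.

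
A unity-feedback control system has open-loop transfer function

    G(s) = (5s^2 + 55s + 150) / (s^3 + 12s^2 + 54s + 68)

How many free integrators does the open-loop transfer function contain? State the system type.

Type 0

The denominator has no factor of s at the origin — no free integrator — so this is a Type 0 system.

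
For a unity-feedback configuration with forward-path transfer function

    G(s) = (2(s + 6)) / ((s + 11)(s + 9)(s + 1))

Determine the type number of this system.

The denominator has no factor of s at the origin — no free integrator — so this is a Type 0 system.

Type 0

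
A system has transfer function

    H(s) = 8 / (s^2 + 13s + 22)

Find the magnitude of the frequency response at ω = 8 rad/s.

Substitute s = j8: numerator = 8, denominator = -42 + j104.
|H(j8)| = |8| / |-42 + j104| = 8 / 112.16 ≈ 0.07133.

|H(j8)| ≈ 0.07133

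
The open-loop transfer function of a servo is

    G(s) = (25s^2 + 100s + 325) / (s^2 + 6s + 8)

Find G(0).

Set s = 0: G(0) = (325) / (8) = 325/8.

G(0) = 325/8 ≈ 40.62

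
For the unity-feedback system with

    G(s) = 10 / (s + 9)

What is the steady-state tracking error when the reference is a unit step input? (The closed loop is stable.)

e_ss = 0.4737

G(s) has no poles at the origin.
This is a Type 0 system. Kp = lim_{s→0} G(s) = 10/9.
e_ss = 1/(1 + Kp) = 1/(1 + 10/9) = 9/19 ≈ 0.4737.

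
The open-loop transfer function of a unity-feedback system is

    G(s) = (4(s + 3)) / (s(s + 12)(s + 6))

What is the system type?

The denominator has 1 factor of s at the origin (free integrator), so this is a Type 1 system.

Type 1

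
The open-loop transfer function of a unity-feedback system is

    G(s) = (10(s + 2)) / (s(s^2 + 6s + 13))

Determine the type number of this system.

The denominator has 1 factor of s at the origin (free integrator), so this is a Type 1 system.

Type 1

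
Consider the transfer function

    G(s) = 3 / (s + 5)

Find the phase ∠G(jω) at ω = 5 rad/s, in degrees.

∠G(j5) ≈ -45°

At s = j5: numerator = 3, denominator = 5 + j5.
∠G = ∠num − ∠den = 0° − (45°) = -45°.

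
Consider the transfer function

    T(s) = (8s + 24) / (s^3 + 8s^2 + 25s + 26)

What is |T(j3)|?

Substitute s = j3: numerator = 24 + j24, denominator = -46 + j48.
|T(j3)| = |24 + j24| / |-46 + j48| = 33.941 / 66.483 ≈ 0.5105.

|T(j3)| ≈ 0.5105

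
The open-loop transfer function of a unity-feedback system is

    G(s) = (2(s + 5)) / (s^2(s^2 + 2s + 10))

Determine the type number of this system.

Type 2

The denominator has 2 factors of s at the origin (free integrators), so this is a Type 2 system.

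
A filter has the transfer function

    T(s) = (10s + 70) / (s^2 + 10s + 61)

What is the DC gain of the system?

T(0) = 70/61 ≈ 1.148

Set s = 0: T(0) = (70) / (61) = 70/61.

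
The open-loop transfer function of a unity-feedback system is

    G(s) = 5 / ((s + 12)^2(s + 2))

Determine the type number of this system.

The denominator has no factor of s at the origin — no free integrator — so this is a Type 0 system.

Type 0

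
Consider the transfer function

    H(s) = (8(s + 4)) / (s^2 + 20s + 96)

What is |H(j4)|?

Substitute s = j4: numerator = 32 + j32, denominator = 80 + j80.
|H(j4)| = |32 + j32| / |80 + j80| = 45.255 / 113.14 = 0.4000.

|H(j4)| = 0.4000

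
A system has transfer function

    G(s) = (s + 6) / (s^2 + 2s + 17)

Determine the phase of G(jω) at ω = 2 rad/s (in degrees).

At s = j2: numerator = 6 + j2, denominator = 13 + j4.
∠G = ∠num − ∠den = 18.435° − (17.103°) = 1.332°.

∠G(j2) ≈ 1.332°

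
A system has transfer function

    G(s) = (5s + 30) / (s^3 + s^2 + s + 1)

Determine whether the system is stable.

marginally stable

The denominator s^3 + s^2 + s + 1 factors as (s^2 + 1)(s + 1), giving poles at s = j, -j, -1.
Since the simple pole(s) at s = ±j lie on the jω-axis with none in the right half-plane, the system is marginally stable.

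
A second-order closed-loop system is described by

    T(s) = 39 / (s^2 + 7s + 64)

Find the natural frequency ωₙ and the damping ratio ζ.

ωₙ = 8 rad/s, ζ = 0.4375

Compare the denominator to the standard form s^2 + 2ζωₙs + ωₙ².
ωₙ² = 64, so ωₙ = 8 rad/s.
2ζωₙ = 7, so ζ = 7/(2·8) = 0.4375.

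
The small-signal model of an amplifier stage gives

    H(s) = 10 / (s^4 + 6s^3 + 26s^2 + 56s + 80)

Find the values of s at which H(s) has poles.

s = -2 + 2j, -2 - 2j, -1 + 3j, -1 - 3j

The poles are the roots of the denominator s^4 + 6s^3 + 26s^2 + 56s + 80 = 0.
No real roots exist; factor into two real quadratics: (s^2 + 4s + 8)(s^2 + 2s + 10) = 0.
Each quadratic gives a conjugate pair via the quadratic formula.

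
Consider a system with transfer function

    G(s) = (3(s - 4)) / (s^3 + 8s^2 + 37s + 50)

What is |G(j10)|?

Substitute s = j10: numerator = -12 + j30, denominator = -750 - j630.
|G(j10)| = |-12 + j30| / |-750 - j630| = 32.311 / 979.49 ≈ 0.03299.

|G(j10)| ≈ 0.03299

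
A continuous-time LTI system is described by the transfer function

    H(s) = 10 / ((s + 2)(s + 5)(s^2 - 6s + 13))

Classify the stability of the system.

The poles can be read from the denominator factors: s = -2, -5, 3 + 2j, 3 - 2j.
Since the pole(s) at s = 3 + 2j, 3 - 2j lie in the right half-plane, the system is unstable.

unstable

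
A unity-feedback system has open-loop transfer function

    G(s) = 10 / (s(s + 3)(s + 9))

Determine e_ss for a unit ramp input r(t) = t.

e_ss = 2.700

G(s) has one pole at the origin.
This is a Type 1 system. Kv = lim_{s→0} s·G(s) = 10/27.
e_ss = 1/Kv = 1/(10/27) = 27/10 ≈ 2.700.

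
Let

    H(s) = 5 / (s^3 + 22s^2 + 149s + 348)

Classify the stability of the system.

The denominator s^3 + 22s^2 + 149s + 348 factors as (s^2 + 10s + 29)(s + 12), giving poles at s = -5 ± 2j, -12.
Since all poles lie strictly in the left half-plane, the system is stable.

stable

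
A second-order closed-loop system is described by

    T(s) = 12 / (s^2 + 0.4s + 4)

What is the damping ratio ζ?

Compare the denominator to the standard form s^2 + 2ζωₙs + ωₙ².
ωₙ² = 4, so ωₙ = 2 rad/s.
2ζωₙ = 0.4, so ζ = 0.4/(2·2) = 0.1.
With ζ = 0.1 the response is underdamped.

ζ = 0.1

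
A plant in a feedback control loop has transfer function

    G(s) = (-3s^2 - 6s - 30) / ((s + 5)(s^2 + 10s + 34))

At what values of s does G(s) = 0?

Set the numerator to zero: -3s^2 - 6s - 30 = 0, i.e. -3·(s^2 + 2s + 10) = 0.
Factoring: (s^2 + 2s + 10) = 0.

s = -1 + 3j, -1 - 3j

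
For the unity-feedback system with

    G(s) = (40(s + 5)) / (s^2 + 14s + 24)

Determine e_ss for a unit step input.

G(s) has no poles at the origin.
This is a Type 0 system. Kp = lim_{s→0} G(s) = 200/24 = 25/3.
e_ss = 1/(1 + Kp) = 1/(1 + 25/3) = 3/28 ≈ 0.1071.

e_ss = 0.1071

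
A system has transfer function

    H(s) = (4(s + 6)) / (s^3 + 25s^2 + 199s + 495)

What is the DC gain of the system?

H(0) = 8/165 ≈ 0.04848

Set s = 0: H(0) = (24) / (495) = 8/165.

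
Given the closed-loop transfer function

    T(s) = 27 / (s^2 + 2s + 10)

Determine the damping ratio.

ζ ≈ 0.3162

Compare the denominator to the standard form s^2 + 2ζωₙs + ωₙ².
ωₙ² = 10, so ωₙ = √10 ≈ 3.162 rad/s.
2ζωₙ = 2, so ζ = 2/(2·√10) ≈ 0.3162.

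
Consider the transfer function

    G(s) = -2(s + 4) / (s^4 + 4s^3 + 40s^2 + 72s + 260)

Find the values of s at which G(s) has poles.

s = -1 + 5j, -1 - 5j, -1 + 3j, -1 - 3j

The poles are the roots of the denominator s^4 + 4s^3 + 40s^2 + 72s + 260 = 0.
No real roots exist; factor into two real quadratics: (s^2 + 2s + 26)(s^2 + 2s + 10) = 0.
Each quadratic gives a conjugate pair via the quadratic formula.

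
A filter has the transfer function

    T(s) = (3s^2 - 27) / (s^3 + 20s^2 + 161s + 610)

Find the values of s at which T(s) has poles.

s = -5 + 6j, -5 - 6j, -10

The poles are the roots of the denominator s^3 + 20s^2 + 161s + 610 = 0.
Trying s = -10: the polynomial evaluates to 0, so (s + 10) is a factor.
Dividing out leaves s^2 + 10s + 61 = 0.
The quadratic formula then gives s = -5 ± 6j.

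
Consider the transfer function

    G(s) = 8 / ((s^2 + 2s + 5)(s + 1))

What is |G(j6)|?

Substitute s = j6: numerator = 8, denominator = -103 - j174.
|G(j6)| = |8| / |-103 - j174| = 8 / 202.20 ≈ 0.03956.

|G(j6)| ≈ 0.03956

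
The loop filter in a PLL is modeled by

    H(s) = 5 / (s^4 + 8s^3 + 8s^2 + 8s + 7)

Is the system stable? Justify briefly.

The denominator s^4 + 8s^3 + 8s^2 + 8s + 7 factors as (s^2 + 1)(s + 7)(s + 1), giving poles at s = j, -j, -7, -1.
Since the simple pole(s) at s = j, -j lie on the jω-axis with none in the right half-plane, the system is marginally stable.

marginally stable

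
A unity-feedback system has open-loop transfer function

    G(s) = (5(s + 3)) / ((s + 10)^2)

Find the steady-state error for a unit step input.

G(s) has no poles at the origin.
This is a Type 0 system. Kp = lim_{s→0} G(s) = 15/100 = 3/20.
e_ss = 1/(1 + Kp) = 1/(1 + 3/20) = 20/23 ≈ 0.8696.

e_ss = 0.8696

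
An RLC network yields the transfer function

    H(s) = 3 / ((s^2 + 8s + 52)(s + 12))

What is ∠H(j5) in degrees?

At s = j5: numerator = 3, denominator = 124 + j615.
∠H = ∠num − ∠den = 0° − (78.601°) = -78.60°.

∠H(j5) ≈ -78.60°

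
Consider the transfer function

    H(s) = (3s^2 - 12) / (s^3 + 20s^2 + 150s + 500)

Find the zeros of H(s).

Set the numerator to zero: 3s^2 - 12 = 0, i.e. 3·(s^2 - 4) = 0.
Factoring: (s - 2)(s + 2) = 0.

s = 2, -2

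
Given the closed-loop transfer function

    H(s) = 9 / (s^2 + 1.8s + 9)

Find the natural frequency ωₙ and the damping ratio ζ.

ωₙ = 3 rad/s, ζ = 0.3

Compare the denominator to the standard form s^2 + 2ζωₙs + ωₙ².
ωₙ² = 9, so ωₙ = 3 rad/s.
2ζωₙ = 1.8, so ζ = 1.8/(2·3) = 0.3.
With ζ = 0.3 the response is underdamped.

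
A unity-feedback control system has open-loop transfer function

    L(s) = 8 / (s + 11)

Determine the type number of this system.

Type 0

The denominator has no factor of s at the origin — no free integrator — so this is a Type 0 system.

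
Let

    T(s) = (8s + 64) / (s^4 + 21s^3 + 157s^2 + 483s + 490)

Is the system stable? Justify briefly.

stable

The denominator s^4 + 21s^3 + 157s^2 + 483s + 490 factors as (s + 2)(s + 7)^2(s + 5), giving poles at s = -2, -7, -5, -7.
Since all poles lie strictly in the left half-plane, the system is stable.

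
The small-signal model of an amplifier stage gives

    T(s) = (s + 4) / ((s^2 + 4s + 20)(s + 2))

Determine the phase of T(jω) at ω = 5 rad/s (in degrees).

∠T(j5) ≈ -120.9°

At s = j5: numerator = 4 + j5, denominator = -110 + j15.
∠T = ∠num − ∠den = 51.340° − (172.23°) = -120.9°.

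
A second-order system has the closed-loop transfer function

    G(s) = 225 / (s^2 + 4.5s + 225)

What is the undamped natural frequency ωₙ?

Compare the denominator to the standard form s^2 + 2ζωₙs + ωₙ².
ωₙ² = 225, so ωₙ = 15 rad/s.

ωₙ = 15 rad/s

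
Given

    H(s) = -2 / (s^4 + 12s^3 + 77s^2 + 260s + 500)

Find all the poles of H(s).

The poles are the roots of the denominator s^4 + 12s^3 + 77s^2 + 260s + 500 = 0.
No real roots exist; factor into two real quadratics: (s^2 + 8s + 25)(s^2 + 4s + 20) = 0.
Each quadratic gives a conjugate pair via the quadratic formula.

s = -4 ± 3j, -2 ± 4j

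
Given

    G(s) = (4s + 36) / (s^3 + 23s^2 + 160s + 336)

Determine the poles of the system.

The poles are the roots of the denominator s^3 + 23s^2 + 160s + 336 = 0.
Trying s = -4: the polynomial evaluates to 0, so (s + 4) is a factor.
Dividing out leaves s^2 + 19s + 84 = 0.
Factoring the quadratic: (s + 7)(s + 12) = 0.

s = -4, -7, -12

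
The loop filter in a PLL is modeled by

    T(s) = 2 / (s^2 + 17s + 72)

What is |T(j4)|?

Substitute s = j4: numerator = 2, denominator = 56 + j68.
|T(j4)| = |2| / |56 + j68| = 2 / 88.091 ≈ 0.02270.

|T(j4)| ≈ 0.02270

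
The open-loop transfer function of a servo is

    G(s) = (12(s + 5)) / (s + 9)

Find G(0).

G(0) = 20/3 ≈ 6.667

At s = 0 each factor (s + a) contributes a and each (s^2 + bs + c) contributes c.
G(0) = 12·(5) / ((9)) = 60/9 = 20/3.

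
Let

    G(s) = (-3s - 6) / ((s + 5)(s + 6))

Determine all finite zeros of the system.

s = -2

Set the numerator to zero: -3s - 6 = 0, i.e. -3·(s + 2) = 0.
So s = -2.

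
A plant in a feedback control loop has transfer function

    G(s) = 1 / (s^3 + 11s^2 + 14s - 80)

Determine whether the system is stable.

The denominator s^3 + 11s^2 + 14s - 80 factors as (s + 8)(s + 5)(s - 2), giving poles at s = -8, -5, 2.
Since the pole(s) at s = 2 lie in the right half-plane, the system is unstable.

unstable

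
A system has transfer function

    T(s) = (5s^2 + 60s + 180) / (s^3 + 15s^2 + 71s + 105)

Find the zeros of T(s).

Set the numerator to zero: 5s^2 + 60s + 180 = 0, i.e. 5·(s^2 + 12s + 36) = 0.
Factoring: (s + 6)^2 = 0.

s = -6, -6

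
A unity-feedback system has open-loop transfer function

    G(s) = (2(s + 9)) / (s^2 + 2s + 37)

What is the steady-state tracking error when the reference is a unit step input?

G(s) has no poles at the origin.
This is a Type 0 system. Kp = lim_{s→0} G(s) = 18/37.
e_ss = 1/(1 + Kp) = 1/(1 + 18/37) = 37/55 ≈ 0.6727.

e_ss = 0.6727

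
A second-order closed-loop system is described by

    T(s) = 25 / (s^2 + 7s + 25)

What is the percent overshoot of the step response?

%OS ≈ 4.60%

Comparing s^2 + 7s + 25 to s^2 + 2ζωₙs + ωₙ²: ωₙ = 5 rad/s and ζ = 7/(2·5) = 0.7.
%OS = 100·exp(−πζ/√(1−ζ²)) = 100·exp(−π·0.7/√(1−0.7²)) ≈ 4.60%.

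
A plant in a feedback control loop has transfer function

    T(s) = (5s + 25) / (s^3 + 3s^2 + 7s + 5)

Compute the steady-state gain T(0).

T(0) = 5

Set s = 0: T(0) = (25) / (5) = 5.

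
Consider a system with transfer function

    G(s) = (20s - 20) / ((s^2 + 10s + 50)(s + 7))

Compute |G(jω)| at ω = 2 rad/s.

|G(j2)| ≈ 0.1225

Substitute s = j2: numerator = -20 + j40, denominator = 282 + j232.
|G(j2)| = |-20 + j40| / |282 + j232| = 44.721 / 365.17 ≈ 0.1225.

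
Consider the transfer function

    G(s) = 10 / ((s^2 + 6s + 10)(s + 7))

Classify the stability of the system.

The poles can be read from the denominator factors: s = -3 ± j, -7.
Since all poles lie strictly in the left half-plane, the system is stable.

stable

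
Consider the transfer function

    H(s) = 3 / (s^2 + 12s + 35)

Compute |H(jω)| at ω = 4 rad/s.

Substitute s = j4: numerator = 3, denominator = 19 + j48.
|H(j4)| = |3| / |19 + j48| = 3 / 51.624 ≈ 0.05811.

|H(j4)| ≈ 0.05811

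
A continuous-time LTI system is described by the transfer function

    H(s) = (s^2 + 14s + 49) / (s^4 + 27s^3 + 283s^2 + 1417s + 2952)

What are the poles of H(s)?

The poles are the roots of the denominator s^4 + 27s^3 + 283s^2 + 1417s + 2952 = 0.
Trying s = -9: the polynomial evaluates to 0, so (s + 9) is a factor.
Dividing out leaves s^3 + 18s^2 + 121s + 328 = 0.
This factors further as (s^2 + 10s + 41)(s + 8) = 0.

s = -5 + 4j, -5 - 4j, -9, -8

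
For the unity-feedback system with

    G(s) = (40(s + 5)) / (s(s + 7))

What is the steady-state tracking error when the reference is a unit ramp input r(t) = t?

e_ss = 0.03500

G(s) has one pole at the origin.
This is a Type 1 system. Kv = lim_{s→0} s·G(s) = 200/7.
e_ss = 1/Kv = 1/(200/7) = 7/200 ≈ 0.03500.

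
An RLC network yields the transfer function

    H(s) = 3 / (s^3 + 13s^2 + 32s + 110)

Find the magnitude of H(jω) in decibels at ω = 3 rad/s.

|H(j3)|_dB ≈ -27.3 dB

Substitute s = j3: numerator = 3, denominator = -7 + j69.
|H(j3)| = |3| / |-7 + j69| = 3 / 69.354 ≈ 0.04326.
In decibels: 20·log₁₀(0.04326) ≈ -27.3 dB.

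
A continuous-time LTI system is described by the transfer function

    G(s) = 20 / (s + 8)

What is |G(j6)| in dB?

Substitute s = j6: numerator = 20, denominator = 8 + j6.
|G(j6)| = |20| / |8 + j6| = 20 / 10 = 2.
In decibels: 20·log₁₀(2) ≈ 6.02 dB.

|G(j6)|_dB ≈ 6.02 dB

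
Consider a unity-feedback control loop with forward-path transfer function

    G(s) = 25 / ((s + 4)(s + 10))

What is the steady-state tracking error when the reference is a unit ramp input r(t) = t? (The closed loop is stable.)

e_ss = ∞

G(s) has no poles at the origin.
This is a Type 0 system; Kv = lim_{s→0} s·G(s) = 0, so the steady-state error for a ramp input is infinite.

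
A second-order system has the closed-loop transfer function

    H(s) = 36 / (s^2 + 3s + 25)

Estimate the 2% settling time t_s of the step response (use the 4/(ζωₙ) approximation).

t_s ≈ 2.667 s

Comparing s^2 + 3s + 25 to s^2 + 2ζωₙs + ωₙ²: ωₙ = 5 rad/s and ζ = 3/(2·5) = 0.3.
ζωₙ = 3/2 = 1.5, so t_s ≈ 4/(ζωₙ) = 4/1.5 ≈ 2.667 s.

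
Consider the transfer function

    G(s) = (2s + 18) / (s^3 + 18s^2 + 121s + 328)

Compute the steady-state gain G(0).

G(0) = 9/164 ≈ 0.05488

Set s = 0: G(0) = (18) / (328) = 9/164.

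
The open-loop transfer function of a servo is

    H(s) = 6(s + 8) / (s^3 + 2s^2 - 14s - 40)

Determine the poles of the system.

The poles are the roots of the denominator s^3 + 2s^2 - 14s - 40 = 0.
Trying s = 4: the polynomial evaluates to 0, so (s - 4) is a factor.
Dividing out leaves s^2 + 6s + 10 = 0.
The quadratic formula then gives s = -3 ± 1j.

s = -3 + j, -3 - j, 4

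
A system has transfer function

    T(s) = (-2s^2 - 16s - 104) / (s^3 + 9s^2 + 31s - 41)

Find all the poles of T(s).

s = -5 + 4j, -5 - 4j, 1

The poles are the roots of the denominator s^3 + 9s^2 + 31s - 41 = 0.
Trying s = 1: the polynomial evaluates to 0, so (s - 1) is a factor.
Dividing out leaves s^2 + 10s + 41 = 0.
The quadratic formula then gives s = -5 ± 4j.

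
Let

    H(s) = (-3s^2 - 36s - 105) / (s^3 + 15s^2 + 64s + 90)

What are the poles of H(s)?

s = -3 ± j, -9

The poles are the roots of the denominator s^3 + 15s^2 + 64s + 90 = 0.
Trying s = -9: the polynomial evaluates to 0, so (s + 9) is a factor.
Dividing out leaves s^2 + 6s + 10 = 0.
The quadratic formula then gives s = -3 ± 1j.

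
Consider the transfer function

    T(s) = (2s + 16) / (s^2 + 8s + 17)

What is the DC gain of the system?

T(0) = 16/17 ≈ 0.9412

Set s = 0: T(0) = (16) / (17) = 16/17.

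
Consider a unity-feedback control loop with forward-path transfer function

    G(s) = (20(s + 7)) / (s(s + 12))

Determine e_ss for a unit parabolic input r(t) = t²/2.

e_ss = ∞

G(s) has one pole at the origin.
This is a Type 1 system; Ka = lim_{s→0} s^2·G(s) = 0, so the steady-state error for a parabola input is infinite.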